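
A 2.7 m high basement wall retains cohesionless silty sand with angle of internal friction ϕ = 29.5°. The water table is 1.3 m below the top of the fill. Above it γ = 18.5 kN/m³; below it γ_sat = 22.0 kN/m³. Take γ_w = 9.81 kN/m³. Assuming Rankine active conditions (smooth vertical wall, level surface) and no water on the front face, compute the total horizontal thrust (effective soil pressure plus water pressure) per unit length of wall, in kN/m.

K_a = tan²(45° − φ/2) = 0.3401.
γ' = 22.0 − 9.81 = 12.19 kN/m³. Depth below WT = 1.4 m.
σ'_h at WT = K_a γ d_w = 8.179 kPa; at base = 8.179 + K_a γ' × 1.4 = 13.98 kPa.
P₁ (0–1.3 m) = ½×8.179×1.3 = 5.317. P₂ (1.3–2.7 m) = ½(8.179+13.98)×1.4 = 15.51.
P_w = ½ γ_w h₂² = 0.5×9.81×1.4² = 9.614. Total = 5.317+15.51+9.614 = 30.44 kN/m.

30.4 kN/m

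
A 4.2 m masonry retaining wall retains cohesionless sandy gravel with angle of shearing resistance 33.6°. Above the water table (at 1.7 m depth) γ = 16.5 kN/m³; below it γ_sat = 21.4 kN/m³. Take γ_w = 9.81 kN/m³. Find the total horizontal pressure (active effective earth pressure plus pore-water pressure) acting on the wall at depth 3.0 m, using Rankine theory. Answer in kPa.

K_a = (1 − sin φ)/(1 + sin φ) = 0.2875.
γ' = 21.4 − 9.81 = 11.59 kN/m³.
Effective vertical stress at 3.0 m: σ'_v = 16.5×1.7 + 11.59×1.30 = 43.12 kPa.
σ'_h = K_a σ'_v = 0.2875 × 43.12 = 12.40 kPa; u = γ_w × 1.30 = 12.75 kPa.
Total σ_h = 12.40 + 12.75 = 25.15 kPa.

25.1 kPa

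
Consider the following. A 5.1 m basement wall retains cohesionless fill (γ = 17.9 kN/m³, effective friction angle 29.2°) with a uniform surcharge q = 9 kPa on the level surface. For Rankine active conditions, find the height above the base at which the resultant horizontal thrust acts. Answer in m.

1.84 m

K_a = 0.3442.
Triangular part P₁ = ½K_aγH² = 80.13 at H/3 = 1.700 m; rectangular part P₂ = K_a q H = 15.80 at H/2 = 2.550 m.
ȳ = (P₁·1.700 + P₂·2.550)/(P₁+P₂) = 1.840 m.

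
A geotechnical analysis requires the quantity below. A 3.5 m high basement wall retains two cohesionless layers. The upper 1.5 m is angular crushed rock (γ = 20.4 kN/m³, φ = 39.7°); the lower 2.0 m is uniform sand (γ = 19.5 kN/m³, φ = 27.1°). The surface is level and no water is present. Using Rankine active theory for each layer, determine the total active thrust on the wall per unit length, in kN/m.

K_a1 = tan²(45°−39.7°/2) = 0.2204; K_a2 = tan²(45°−27.1°/2) = 0.3741.
Layer 1: σ at base = K_a1 γ₁ h₁ = 6.745 kPa; P₁ = ½×6.745×1.5 = 5.059.
Layer 2: σ_v at top = γ₁h₁ = 30.60; σ_h top = K_a2×30.60 = 11.45; σ_h base = K_a2×(30.60+19.5×2.0) = 26.03.
P₂ = ½(11.45+26.03)×2.0 = 37.48. Total P_a = 5.059+37.48 = 42.54 kN/m.

42.5 kN/m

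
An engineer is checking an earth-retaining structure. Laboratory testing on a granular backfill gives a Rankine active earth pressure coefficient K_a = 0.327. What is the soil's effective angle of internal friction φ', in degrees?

K_a = tan²(45° − φ/2) ⇒ 45° − φ/2 = arctan(√0.327) = 29.76°.
φ = 2(45° − 29.76°) = 30.47°.

30.5°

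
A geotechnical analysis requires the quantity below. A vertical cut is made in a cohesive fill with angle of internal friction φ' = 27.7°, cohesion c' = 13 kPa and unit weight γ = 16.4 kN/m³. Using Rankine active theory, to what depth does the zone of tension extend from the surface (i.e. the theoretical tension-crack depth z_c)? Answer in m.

2.62 m

K_a = tan²(45° − 27.7°/2) = 0.3653; √K_a = 0.6044.
The active pressure is zero where K_a γ z = 2c√K_a, so z_c = 2c/(γ√K_a) = 2×13/(16.4×0.6044) = 2.623 m.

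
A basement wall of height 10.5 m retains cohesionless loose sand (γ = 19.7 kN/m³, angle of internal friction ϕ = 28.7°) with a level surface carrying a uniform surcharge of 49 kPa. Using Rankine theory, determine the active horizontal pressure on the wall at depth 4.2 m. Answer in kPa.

K_a = (1 − sin φ)/(1 + sin φ) = 0.3511.
σ_v = γz + q = 19.7 × 4.2 + 49 = 131.7 kPa.
σ_h = K_a σ_v = 0.3511 × 131.7 = 46.26 kPa.

46.3 kPa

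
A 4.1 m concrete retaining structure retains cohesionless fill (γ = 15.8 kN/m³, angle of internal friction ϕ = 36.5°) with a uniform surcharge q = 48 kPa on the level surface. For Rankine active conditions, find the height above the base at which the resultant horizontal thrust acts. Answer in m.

1.77 m

K_a = 0.2541.
Triangular part P₁ = ½K_aγH² = 33.74 at H/3 = 1.367 m; rectangular part P₂ = K_a q H = 50.00 at H/2 = 2.050 m.
ȳ = (P₁·1.367 + P₂·2.050)/(P₁+P₂) = 1.775 m.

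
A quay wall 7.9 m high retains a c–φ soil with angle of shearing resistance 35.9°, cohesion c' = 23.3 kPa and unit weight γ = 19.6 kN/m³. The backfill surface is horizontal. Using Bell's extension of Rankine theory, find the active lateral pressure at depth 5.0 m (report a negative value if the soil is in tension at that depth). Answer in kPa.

1.76 kPa

K_a = (1 − sin φ)/(1 + sin φ) = 0.2607.
σ_a = K_a γ z − 2c√K_a = 0.2607×19.6×5.0 − 2×23.3×0.5106 = 1.757 kPa.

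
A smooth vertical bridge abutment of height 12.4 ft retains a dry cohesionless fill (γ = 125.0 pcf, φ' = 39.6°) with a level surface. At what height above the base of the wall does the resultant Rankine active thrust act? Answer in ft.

4.13 ft

K_a = 0.2214.
The pressure distribution is triangular, so the resultant acts at H/3 above the base = 12.4/3 = 4.133 ft.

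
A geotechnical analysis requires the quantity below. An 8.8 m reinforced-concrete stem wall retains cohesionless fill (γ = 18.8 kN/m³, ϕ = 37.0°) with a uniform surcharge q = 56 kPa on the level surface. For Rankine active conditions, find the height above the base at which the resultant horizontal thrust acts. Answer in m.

K_a = 0.2486.
Triangular part P₁ = ½K_aγH² = 181.0 at H/3 = 2.933 m; rectangular part P₂ = K_a q H = 122.5 at H/2 = 4.400 m.
ȳ = (P₁·2.933 + P₂·4.400)/(P₁+P₂) = 3.525 m.

3.53 m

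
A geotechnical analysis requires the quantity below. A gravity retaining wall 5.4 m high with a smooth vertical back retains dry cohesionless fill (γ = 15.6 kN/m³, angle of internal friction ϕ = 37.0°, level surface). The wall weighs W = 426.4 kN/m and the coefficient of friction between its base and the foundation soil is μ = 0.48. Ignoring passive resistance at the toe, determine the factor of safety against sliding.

K_a = tan²(45° − 37.0°/2) = 0.2486.
P_a = ½K_aγH² = 0.5×0.2486×15.6×5.4² = 56.54 kN/m, acting at H/3 = 1.800 m above the base.
FS_sliding = μW / P_a = 0.48×426.4 / 56.54 = 3.620.

3.62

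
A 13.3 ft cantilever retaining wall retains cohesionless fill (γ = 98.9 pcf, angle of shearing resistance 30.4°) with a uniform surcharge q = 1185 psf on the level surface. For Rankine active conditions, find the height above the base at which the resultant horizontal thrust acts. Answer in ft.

K_a = 0.3280.
Triangular part P₁ = ½K_aγH² = 2869 at H/3 = 4.433 ft; rectangular part P₂ = K_a q H = 5169 at H/2 = 6.650 ft.
ȳ = (P₁·4.433 + P₂·6.650)/(P₁+P₂) = 5.859 ft.

5.86 ft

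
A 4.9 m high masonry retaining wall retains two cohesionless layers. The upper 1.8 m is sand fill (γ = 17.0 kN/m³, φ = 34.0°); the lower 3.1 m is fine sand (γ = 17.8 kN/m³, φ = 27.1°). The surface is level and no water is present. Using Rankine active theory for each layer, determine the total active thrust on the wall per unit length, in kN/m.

75.3 kN/m

K_a1 = tan²(45°−34.0°/2) = 0.2827; K_a2 = tan²(45°−27.1°/2) = 0.3741.
Layer 1: σ at base = K_a1 γ₁ h₁ = 8.651 kPa; P₁ = ½×8.651×1.8 = 7.786.
Layer 2: σ_v at top = γ₁h₁ = 30.60; σ_h top = K_a2×30.60 = 11.45; σ_h base = K_a2×(30.60+17.8×3.1) = 32.09.
P₂ = ½(11.45+32.09)×3.1 = 67.48. Total P_a = 7.786+67.48 = 75.26 kN/m.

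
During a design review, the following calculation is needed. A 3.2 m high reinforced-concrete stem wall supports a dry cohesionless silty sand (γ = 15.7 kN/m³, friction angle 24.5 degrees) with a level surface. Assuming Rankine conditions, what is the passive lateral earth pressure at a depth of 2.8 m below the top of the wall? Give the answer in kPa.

106 kPa

K_p = (1 + sin φ)/(1 − sin φ) = 2.417.
σ_h = K_p γ z = 2.417 × 15.7 × 2.8 = 106.3 kPa.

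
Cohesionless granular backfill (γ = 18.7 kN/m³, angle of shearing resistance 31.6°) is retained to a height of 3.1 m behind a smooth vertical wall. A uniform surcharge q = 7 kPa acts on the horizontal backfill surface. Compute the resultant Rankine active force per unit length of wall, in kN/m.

K_a = tan²(45° − φ/2) = 0.3123.
Soil triangle: ½ K_a γ H² = 0.5×0.3123×18.7×3.1² = 28.07 kN/m.
Surcharge rectangle: K_a q H = 0.3123×7×3.1 = 6.778 kN/m.
Total = 28.07 + 6.778 = 34.84 kN/m.

34.8 kN/m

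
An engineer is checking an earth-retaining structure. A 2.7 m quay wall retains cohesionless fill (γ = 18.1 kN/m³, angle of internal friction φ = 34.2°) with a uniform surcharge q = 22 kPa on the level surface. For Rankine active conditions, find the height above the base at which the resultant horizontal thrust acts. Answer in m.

1.11 m

K_a = 0.2803.
Triangular part P₁ = ½K_aγH² = 18.50 at H/3 = 0.9000 m; rectangular part P₂ = K_a q H = 16.65 at H/2 = 1.350 m.
ȳ = (P₁·0.9000 + P₂·1.350)/(P₁+P₂) = 1.113 m.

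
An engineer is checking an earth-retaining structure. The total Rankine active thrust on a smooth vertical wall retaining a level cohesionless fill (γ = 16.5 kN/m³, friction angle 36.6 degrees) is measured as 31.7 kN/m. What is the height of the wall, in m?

K_a = 0.2530. P_a = ½ K_a γ H² ⇒ H = √(2P_a/(K_a γ)).
H = √(2×31.7/(0.2530×16.5)) = 3.897 m.

3.90 m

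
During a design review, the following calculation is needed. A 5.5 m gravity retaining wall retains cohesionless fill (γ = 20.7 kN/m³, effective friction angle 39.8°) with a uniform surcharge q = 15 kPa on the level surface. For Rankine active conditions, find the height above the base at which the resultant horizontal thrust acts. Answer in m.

K_a = 0.2194.
Triangular part P₁ = ½K_aγH² = 68.70 at H/3 = 1.833 m; rectangular part P₂ = K_a q H = 18.10 at H/2 = 2.750 m.
ȳ = (P₁·1.833 + P₂·2.750)/(P₁+P₂) = 2.025 m.

2.02 m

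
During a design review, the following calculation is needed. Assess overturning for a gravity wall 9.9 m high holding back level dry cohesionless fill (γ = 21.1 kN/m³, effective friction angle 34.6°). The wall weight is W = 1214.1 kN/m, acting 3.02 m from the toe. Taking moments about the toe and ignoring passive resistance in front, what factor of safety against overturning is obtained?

3.90

K_a = tan²(45° − 34.6°/2) = 0.2756.
P_a = ½K_aγH² = 0.5×0.2756×21.1×9.9² = 285.0 kN/m, acting at H/3 = 3.300 m above the base.
Overturning moment M_o = P_a × H/3 = 285.0 × 3.300 = 940.5.
Resisting moment M_r = W × 3.02 = 1214.1 × 3.02 = 3667.
FS_overturning = M_r/M_o = 3667/940.5 = 3.898.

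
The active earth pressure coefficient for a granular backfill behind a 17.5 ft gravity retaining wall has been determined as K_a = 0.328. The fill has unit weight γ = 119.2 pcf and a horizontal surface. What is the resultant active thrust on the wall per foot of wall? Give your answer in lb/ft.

P = ½ K_a γ H² = 0.5 × 0.328 × 119.2 × 17.5² = 5987 lb/ft.

5990 lb/ft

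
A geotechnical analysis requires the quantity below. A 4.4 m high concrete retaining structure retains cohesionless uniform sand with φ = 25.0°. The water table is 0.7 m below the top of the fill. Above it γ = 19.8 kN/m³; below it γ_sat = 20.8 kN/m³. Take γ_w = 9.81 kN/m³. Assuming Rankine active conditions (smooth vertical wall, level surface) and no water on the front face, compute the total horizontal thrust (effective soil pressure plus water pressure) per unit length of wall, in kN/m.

K_a = tan²(45° − φ/2) = 0.4059.
γ' = 20.8 − 9.81 = 10.99 kN/m³. Depth below WT = 3.7 m.
σ'_h at WT = K_a γ d_w = 5.625 kPa; at base = 5.625 + K_a γ' × 3.7 = 22.13 kPa.
P₁ (0–0.7 m) = ½×5.625×0.7 = 1.969. P₂ (0.7–4.4 m) = ½(5.625+22.13)×3.7 = 51.34.
P_w = ½ γ_w h₂² = 0.5×9.81×3.7² = 67.15. Total = 1.969+51.34+67.15 = 120.5 kN/m.

120 kN/m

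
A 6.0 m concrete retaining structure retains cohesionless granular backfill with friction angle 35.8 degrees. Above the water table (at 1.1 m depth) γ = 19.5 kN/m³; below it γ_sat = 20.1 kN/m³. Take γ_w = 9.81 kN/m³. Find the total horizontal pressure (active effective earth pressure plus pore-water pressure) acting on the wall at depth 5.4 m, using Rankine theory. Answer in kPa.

K_a = (1 − sin φ)/(1 + sin φ) = 0.2619.
γ' = 20.1 − 9.81 = 10.29 kN/m³.
Effective vertical stress at 5.4 m: σ'_v = 19.5×1.1 + 10.29×4.30 = 65.70 kPa.
σ'_h = K_a σ'_v = 0.2619 × 65.70 = 17.20 kPa; u = γ_w × 4.30 = 42.18 kPa.
Total σ_h = 17.20 + 42.18 = 59.39 kPa.

59.4 kPa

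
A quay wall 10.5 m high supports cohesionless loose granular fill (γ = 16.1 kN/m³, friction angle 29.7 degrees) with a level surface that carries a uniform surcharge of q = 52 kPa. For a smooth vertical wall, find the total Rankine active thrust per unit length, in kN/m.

484 kN/m

K_a = tan²(45° − φ/2) = 0.3374.
Soil triangle: ½ K_a γ H² = 0.5×0.3374×16.1×10.5² = 299.4 kN/m.
Surcharge rectangle: K_a q H = 0.3374×52×10.5 = 184.2 kN/m.
Total = 299.4 + 184.2 = 483.6 kN/m.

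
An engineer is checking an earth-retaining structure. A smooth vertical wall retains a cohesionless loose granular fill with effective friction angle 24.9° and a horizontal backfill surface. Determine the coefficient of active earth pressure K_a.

K_a = tan²(45° − φ/2) = tan²(32.55°) = 0.4074.

0.407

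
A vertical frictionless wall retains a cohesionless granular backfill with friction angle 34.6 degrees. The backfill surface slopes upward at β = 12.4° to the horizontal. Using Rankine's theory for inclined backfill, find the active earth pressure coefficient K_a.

K_a = cos β · (cos β − √(cos²β − cos²φ)) / (cos β + √(cos²β − cos²φ)).
cos β = 0.9767, cos φ = 0.8231, √(cos²β − cos²φ) = 0.5257.
K_a = 0.9767 × (0.9767 − 0.5257)/(0.9767 + 0.5257) = 0.2932.

0.293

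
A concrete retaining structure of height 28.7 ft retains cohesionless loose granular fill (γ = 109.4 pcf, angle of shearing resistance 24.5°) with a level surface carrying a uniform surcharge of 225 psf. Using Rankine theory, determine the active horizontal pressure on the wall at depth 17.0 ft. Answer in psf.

863 psf

K_a = (1 − sin φ)/(1 + sin φ) = 0.4137.
σ_v = γz + q = 109.4 × 17.0 + 225 = 2085 psf.
σ_h = K_a σ_v = 0.4137 × 2085 = 862.6 psf.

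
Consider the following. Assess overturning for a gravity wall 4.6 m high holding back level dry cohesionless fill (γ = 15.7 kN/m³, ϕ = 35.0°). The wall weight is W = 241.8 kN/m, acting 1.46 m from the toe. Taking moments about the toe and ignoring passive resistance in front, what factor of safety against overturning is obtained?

K_a = tan²(45° − 35.0°/2) = 0.2710.
P_a = ½K_aγH² = 0.5×0.2710×15.7×4.6² = 45.01 kN/m, acting at H/3 = 1.533 m above the base.
Overturning moment M_o = P_a × H/3 = 45.01 × 1.533 = 69.02.
Resisting moment M_r = W × 1.46 = 241.8 × 1.46 = 353.0.
FS_overturning = M_r/M_o = 353.0/69.02 = 5.115.

5.11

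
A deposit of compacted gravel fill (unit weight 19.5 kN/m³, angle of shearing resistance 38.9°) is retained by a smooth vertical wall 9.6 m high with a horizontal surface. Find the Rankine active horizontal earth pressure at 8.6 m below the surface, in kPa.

38.3 kPa

K_a = (1 − sin φ)/(1 + sin φ) = 0.2285.
σ_h = K_a γ z = 0.2285 × 19.5 × 8.6 = 38.32 kPa.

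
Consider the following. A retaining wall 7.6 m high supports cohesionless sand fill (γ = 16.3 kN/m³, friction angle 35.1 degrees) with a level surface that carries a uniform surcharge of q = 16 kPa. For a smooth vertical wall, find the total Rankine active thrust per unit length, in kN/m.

K_a = tan²(45° − φ/2) = 0.2698.
Soil triangle: ½ K_a γ H² = 0.5×0.2698×16.3×7.6² = 127.0 kN/m.
Surcharge rectangle: K_a q H = 0.2698×16×7.6 = 32.81 kN/m.
Total = 127.0 + 32.81 = 159.8 kN/m.

160 kN/m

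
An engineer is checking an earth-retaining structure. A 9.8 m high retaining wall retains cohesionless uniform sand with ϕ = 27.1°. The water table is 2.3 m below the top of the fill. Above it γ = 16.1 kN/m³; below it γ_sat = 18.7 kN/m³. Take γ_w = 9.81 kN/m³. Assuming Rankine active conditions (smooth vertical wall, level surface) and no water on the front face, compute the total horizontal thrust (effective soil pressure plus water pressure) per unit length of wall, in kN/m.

489 kN/m

K_a = tan²(45° − φ/2) = 0.3741.
γ' = 18.7 − 9.81 = 8.890 kN/m³. Depth below WT = 7.5 m.
σ'_h at WT = K_a γ d_w = 13.85 kPa; at base = 13.85 + K_a γ' × 7.5 = 38.79 kPa.
P₁ (0–2.3 m) = ½×13.85×2.3 = 15.93. P₂ (2.3–9.8 m) = ½(13.85+38.79)×7.5 = 197.4.
P_w = ½ γ_w h₂² = 0.5×9.81×7.5² = 275.9. Total = 15.93+197.4+275.9 = 489.2 kN/m.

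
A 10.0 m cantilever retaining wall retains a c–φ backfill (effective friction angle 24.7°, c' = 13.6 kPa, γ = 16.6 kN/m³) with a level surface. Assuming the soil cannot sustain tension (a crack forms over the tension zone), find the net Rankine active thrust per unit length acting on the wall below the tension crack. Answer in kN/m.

K_a = 0.4106; √K_a = 0.6408.
Tension-crack depth z_c = 2c/(γ√K_a) = 2×13.6/(16.6×0.6408) = 2.557 m.
σ_a at base = K_a γ H − 2c√K_a = 0.4106×16.6×10.0 − 2×13.6×0.6408 = 50.73 kPa.
P_a = ½ × 50.73 × (H − z_c) = 0.5×50.73×7.443 = 188.8 kN/m.

189 kN/m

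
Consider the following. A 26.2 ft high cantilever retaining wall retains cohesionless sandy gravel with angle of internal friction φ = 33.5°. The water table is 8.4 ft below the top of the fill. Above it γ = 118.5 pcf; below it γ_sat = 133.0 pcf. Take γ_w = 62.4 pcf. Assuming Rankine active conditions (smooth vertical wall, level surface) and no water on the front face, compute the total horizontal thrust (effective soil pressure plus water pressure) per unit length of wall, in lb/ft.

19400 lb/ft

K_a = tan²(45° − φ/2) = 0.2887.
γ' = 133.0 − 62.4 = 70.60 pcf. Depth below WT = 17.8 ft.
σ'_h at WT = K_a γ d_w = 287.4 psf; at base = 287.4 + K_a γ' × 17.8 = 650.2 psf.
P₁ (0–8.4 ft) = ½×287.4×8.4 = 1207. P₂ (8.4–26.2 ft) = ½(287.4+650.2)×17.8 = 8345.
P_w = ½ γ_w h₂² = 0.5×62.4×17.8² = 9885. Total = 1207+8345+9885 = 19440 lb/ft.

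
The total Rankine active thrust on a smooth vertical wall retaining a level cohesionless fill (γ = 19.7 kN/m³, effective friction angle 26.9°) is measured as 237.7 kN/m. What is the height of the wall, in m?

8.00 m

K_a = 0.3770. P_a = ½ K_a γ H² ⇒ H = √(2P_a/(K_a γ)).
H = √(2×237.7/(0.3770×19.7)) = 8.001 m.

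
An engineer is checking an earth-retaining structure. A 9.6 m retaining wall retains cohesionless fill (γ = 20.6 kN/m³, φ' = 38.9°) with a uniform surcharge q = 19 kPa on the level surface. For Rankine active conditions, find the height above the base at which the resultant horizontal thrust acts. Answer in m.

K_a = 0.2285.
Triangular part P₁ = ½K_aγH² = 216.9 at H/3 = 3.200 m; rectangular part P₂ = K_a q H = 41.68 at H/2 = 4.800 m.
ȳ = (P₁·3.200 + P₂·4.800)/(P₁+P₂) = 3.458 m.

3.46 m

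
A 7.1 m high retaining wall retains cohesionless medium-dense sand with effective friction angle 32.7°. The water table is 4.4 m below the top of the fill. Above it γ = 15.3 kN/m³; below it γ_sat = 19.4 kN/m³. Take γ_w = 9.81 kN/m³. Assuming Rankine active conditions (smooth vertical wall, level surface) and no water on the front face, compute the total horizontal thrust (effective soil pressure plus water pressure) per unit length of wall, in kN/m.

K_a = tan²(45° − φ/2) = 0.2985.
γ' = 19.4 − 9.81 = 9.590 kN/m³. Depth below WT = 2.7 m.
σ'_h at WT = K_a γ d_w = 20.09 kPa; at base = 20.09 + K_a γ' × 2.7 = 27.82 kPa.
P₁ (0–4.4 m) = ½×20.09×4.4 = 44.21. P₂ (4.4–7.1 m) = ½(20.09+27.82)×2.7 = 64.69.
P_w = ½ γ_w h₂² = 0.5×9.81×2.7² = 35.76. Total = 44.21+64.69+35.76 = 144.7 kN/m.

145 kN/m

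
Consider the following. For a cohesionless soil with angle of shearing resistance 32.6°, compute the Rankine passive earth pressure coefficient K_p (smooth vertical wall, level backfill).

3.34

K_p = (1 + sin φ)/(1 − sin φ) = tan²(45° + 32.6°/2) = 3.336.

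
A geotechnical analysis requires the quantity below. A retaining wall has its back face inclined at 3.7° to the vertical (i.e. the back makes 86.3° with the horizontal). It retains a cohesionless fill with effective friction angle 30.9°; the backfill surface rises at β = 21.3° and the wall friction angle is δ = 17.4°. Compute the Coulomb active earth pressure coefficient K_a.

K_a = sin²(α+φ) / [sin²α · sin(α−δ) · (1 + √{sin(φ+δ)sin(φ−β) / (sin(α−δ)sin(α+β))})²].
With α = 86.3°, φ = 30.9°, δ = 17.4°, β = 21.3°: K_a = 0.4509.

0.451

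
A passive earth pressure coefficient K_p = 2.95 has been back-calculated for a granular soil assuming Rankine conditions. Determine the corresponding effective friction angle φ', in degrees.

K_p = (1+sin φ)/(1−sin φ) ⇒ sin φ = (K_p − 1)/(K_p + 1) = 0.4937.
φ = arcsin(0.4937) = 29.58°.

29.6°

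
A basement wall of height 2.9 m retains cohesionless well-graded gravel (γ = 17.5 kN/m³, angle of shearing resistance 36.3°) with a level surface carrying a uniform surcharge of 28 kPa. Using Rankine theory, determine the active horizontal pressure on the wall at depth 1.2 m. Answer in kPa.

K_a = (1 − sin φ)/(1 + sin φ) = 0.2563.
σ_v = γz + q = 17.5 × 1.2 + 28 = 49.00 kPa.
σ_h = K_a σ_v = 0.2563 × 49.00 = 12.56 kPa.

12.6 kPa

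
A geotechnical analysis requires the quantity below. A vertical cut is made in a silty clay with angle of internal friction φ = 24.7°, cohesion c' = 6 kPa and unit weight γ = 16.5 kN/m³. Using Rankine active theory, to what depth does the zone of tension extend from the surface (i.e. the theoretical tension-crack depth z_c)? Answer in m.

1.14 m

K_a = tan²(45° − 24.7°/2) = 0.4106; √K_a = 0.6408.
The active pressure is zero where K_a γ z = 2c√K_a, so z_c = 2c/(γ√K_a) = 2×6/(16.5×0.6408) = 1.135 m.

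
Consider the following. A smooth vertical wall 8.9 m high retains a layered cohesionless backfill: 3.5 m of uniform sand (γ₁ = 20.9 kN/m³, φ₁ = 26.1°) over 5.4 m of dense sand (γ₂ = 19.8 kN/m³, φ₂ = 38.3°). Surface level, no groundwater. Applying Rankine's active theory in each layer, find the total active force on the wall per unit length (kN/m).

K_a1 = tan²(45°−26.1°/2) = 0.3889; K_a2 = tan²(45°−38.3°/2) = 0.2347.
Layer 1: σ at base = K_a1 γ₁ h₁ = 28.45 kPa; P₁ = ½×28.45×3.5 = 49.79.
Layer 2: σ_v at top = γ₁h₁ = 73.15; σ_h top = K_a2×73.15 = 17.17; σ_h base = K_a2×(73.15+19.8×5.4) = 42.27.
P₂ = ½(17.17+42.27)×5.4 = 160.5. Total P_a = 49.79+160.5 = 210.3 kN/m.

210 kN/m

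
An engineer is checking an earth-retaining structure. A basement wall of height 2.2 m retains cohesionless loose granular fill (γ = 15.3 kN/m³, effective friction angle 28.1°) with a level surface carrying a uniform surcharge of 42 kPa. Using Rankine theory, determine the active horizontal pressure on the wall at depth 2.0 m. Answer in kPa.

K_a = (1 − sin φ)/(1 + sin φ) = 0.3596.
σ_v = γz + q = 15.3 × 2.0 + 42 = 72.60 kPa.
σ_h = K_a σ_v = 0.3596 × 72.60 = 26.11 kPa.

26.1 kPa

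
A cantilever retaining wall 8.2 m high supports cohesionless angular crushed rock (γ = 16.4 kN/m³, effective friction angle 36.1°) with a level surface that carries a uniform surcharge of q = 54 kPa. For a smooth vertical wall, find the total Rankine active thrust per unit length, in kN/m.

257 kN/m

K_a = tan²(45° − φ/2) = 0.2585.
Soil triangle: ½ K_a γ H² = 0.5×0.2585×16.4×8.2² = 142.5 kN/m.
Surcharge rectangle: K_a q H = 0.2585×54×8.2 = 114.5 kN/m.
Total = 142.5 + 114.5 = 257.0 kN/m.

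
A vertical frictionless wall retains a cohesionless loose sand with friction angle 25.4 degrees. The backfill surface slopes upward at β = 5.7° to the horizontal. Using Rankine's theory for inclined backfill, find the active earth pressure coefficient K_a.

0.407

K_a = cos β · (cos β − √(cos²β − cos²φ)) / (cos β + √(cos²β − cos²φ)).
cos β = 0.9951, cos φ = 0.9033, √(cos²β − cos²φ) = 0.4173.
K_a = 0.9951 × (0.9951 − 0.4173)/(0.9951 + 0.4173) = 0.4071.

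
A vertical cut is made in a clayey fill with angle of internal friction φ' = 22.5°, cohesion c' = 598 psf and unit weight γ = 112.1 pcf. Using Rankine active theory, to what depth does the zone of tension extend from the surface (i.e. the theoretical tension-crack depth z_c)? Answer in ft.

K_a = tan²(45° − 22.5°/2) = 0.4465; √K_a = 0.6682.
The active pressure is zero where K_a γ z = 2c√K_a, so z_c = 2c/(γ√K_a) = 2×598/(112.1×0.6682) = 15.97 ft.

16.0 ft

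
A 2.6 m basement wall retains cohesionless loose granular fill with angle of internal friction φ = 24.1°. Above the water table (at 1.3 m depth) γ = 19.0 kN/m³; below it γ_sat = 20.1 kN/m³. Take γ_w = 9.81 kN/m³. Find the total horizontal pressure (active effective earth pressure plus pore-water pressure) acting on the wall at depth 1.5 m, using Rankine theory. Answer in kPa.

K_a = (1 − sin φ)/(1 + sin φ) = 0.4201.
γ' = 20.1 − 9.81 = 10.29 kN/m³.
Effective vertical stress at 1.5 m: σ'_v = 19.0×1.3 + 10.29×0.200 = 26.76 kPa.
σ'_h = K_a σ'_v = 0.4201 × 26.76 = 11.24 kPa; u = γ_w × 0.200 = 1.962 kPa.
Total σ_h = 11.24 + 1.962 = 13.20 kPa.

13.2 kPa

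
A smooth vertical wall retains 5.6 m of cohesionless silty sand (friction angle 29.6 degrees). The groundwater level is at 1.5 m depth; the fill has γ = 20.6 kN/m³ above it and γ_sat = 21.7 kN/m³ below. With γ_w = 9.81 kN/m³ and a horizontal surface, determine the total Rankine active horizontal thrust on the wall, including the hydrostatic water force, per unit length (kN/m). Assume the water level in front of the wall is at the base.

K_a = tan²(45° − φ/2) = 0.3387.
γ' = 21.7 − 9.81 = 11.89 kN/m³. Depth below WT = 4.1 m.
σ'_h at WT = K_a γ d_w = 10.47 kPa; at base = 10.47 + K_a γ' × 4.1 = 26.98 kPa.
P₁ (0–1.5 m) = ½×10.47×1.5 = 7.850. P₂ (1.5–5.6 m) = ½(10.47+26.98)×4.1 = 76.77.
P_w = ½ γ_w h₂² = 0.5×9.81×4.1² = 82.45. Total = 7.850+76.77+82.45 = 167.1 kN/m.

167 kN/m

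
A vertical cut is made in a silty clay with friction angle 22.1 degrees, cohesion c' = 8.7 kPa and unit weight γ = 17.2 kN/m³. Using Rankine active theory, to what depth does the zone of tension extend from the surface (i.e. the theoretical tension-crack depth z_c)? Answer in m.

1.50 m

K_a = tan²(45° − 22.1°/2) = 0.4533; √K_a = 0.6732.
The active pressure is zero where K_a γ z = 2c√K_a, so z_c = 2c/(γ√K_a) = 2×8.7/(17.2×0.6732) = 1.503 m.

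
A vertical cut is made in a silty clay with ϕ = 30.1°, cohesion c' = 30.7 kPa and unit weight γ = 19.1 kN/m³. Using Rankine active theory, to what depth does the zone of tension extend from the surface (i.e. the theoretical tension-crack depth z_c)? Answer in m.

K_a = tan²(45° − 30.1°/2) = 0.3320; √K_a = 0.5762.
The active pressure is zero where K_a γ z = 2c√K_a, so z_c = 2c/(γ√K_a) = 2×30.7/(19.1×0.5762) = 5.579 m.

5.58 m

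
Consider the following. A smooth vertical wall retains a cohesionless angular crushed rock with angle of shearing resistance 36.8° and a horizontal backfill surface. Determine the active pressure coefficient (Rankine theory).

0.251

K_a = tan²(45° − φ/2) = tan²(26.60°) = 0.2508.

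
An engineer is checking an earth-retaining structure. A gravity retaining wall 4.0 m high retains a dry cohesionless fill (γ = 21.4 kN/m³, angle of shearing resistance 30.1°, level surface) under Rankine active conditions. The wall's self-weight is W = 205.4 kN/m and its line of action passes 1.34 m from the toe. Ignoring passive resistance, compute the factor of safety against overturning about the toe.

3.63

K_a = tan²(45° − 30.1°/2) = 0.3320.
P_a = ½K_aγH² = 0.5×0.3320×21.4×4.0² = 56.84 kN/m, acting at H/3 = 1.333 m above the base.
Overturning moment M_o = P_a × H/3 = 56.84 × 1.333 = 75.78.
Resisting moment M_r = W × 1.34 = 205.4 × 1.34 = 275.2.
FS_overturning = M_r/M_o = 275.2/75.78 = 3.632.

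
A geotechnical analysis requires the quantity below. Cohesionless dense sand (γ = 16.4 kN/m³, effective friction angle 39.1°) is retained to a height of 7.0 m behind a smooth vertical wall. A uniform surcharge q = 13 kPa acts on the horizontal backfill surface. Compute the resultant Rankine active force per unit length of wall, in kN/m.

112 kN/m

K_a = tan²(45° − φ/2) = 0.2265.
Soil triangle: ½ K_a γ H² = 0.5×0.2265×16.4×7.0² = 91.00 kN/m.
Surcharge rectangle: K_a q H = 0.2265×13×7.0 = 20.61 kN/m.
Total = 91.00 + 20.61 = 111.6 kN/m.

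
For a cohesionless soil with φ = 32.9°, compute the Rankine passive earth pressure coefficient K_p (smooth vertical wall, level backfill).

3.38

K_p = (1 + sin φ)/(1 − sin φ) = tan²(45° + 32.9°/2) = 3.378.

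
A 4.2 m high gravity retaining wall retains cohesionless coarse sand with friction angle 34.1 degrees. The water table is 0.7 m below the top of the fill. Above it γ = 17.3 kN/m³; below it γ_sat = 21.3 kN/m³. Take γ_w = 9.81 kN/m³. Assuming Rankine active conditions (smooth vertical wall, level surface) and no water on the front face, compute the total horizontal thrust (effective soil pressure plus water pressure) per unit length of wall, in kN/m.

93.0 kN/m

K_a = tan²(45° − φ/2) = 0.2815.
γ' = 21.3 − 9.81 = 11.49 kN/m³. Depth below WT = 3.5 m.
σ'_h at WT = K_a γ d_w = 3.409 kPa; at base = 3.409 + K_a γ' × 3.5 = 14.73 kPa.
P₁ (0–0.7 m) = ½×3.409×0.7 = 1.193. P₂ (0.7–4.2 m) = ½(3.409+14.73)×3.5 = 31.75.
P_w = ½ γ_w h₂² = 0.5×9.81×3.5² = 60.09. Total = 1.193+31.75+60.09 = 93.02 kN/m.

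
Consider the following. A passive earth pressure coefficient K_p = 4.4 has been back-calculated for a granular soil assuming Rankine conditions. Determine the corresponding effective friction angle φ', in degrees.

K_p = (1+sin φ)/(1−sin φ) ⇒ sin φ = (K_p − 1)/(K_p + 1) = 0.6296.
φ = arcsin(0.6296) = 39.02°.

39.0°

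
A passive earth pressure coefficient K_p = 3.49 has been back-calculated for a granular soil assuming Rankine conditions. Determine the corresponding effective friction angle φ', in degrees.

K_p = (1+sin φ)/(1−sin φ) ⇒ sin φ = (K_p − 1)/(K_p + 1) = 0.5546.
φ = arcsin(0.5546) = 33.68°.

33.7°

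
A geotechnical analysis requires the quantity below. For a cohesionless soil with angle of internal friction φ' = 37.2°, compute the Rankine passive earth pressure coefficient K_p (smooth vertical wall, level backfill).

4.06

K_p = (1 + sin φ)/(1 − sin φ) = tan²(45° + 37.2°/2) = 4.058.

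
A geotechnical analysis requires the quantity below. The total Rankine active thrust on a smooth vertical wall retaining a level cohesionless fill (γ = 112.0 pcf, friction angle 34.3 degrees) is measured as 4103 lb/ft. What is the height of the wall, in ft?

K_a = 0.2792. P_a = ½ K_a γ H² ⇒ H = √(2P_a/(K_a γ)).
H = √(2×4103/(0.2792×112.0)) = 16.20 ft.

16.2 ft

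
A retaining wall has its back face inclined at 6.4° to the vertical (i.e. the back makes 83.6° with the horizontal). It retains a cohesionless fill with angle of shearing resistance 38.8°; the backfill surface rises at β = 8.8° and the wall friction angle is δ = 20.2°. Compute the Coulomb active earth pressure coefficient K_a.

K_a = sin²(α+φ) / [sin²α · sin(α−δ) · (1 + √{sin(φ+δ)sin(φ−β) / (sin(α−δ)sin(α+β))})²].
With α = 83.6°, φ = 38.8°, δ = 20.2°, β = 8.8°: K_a = 0.2818.

0.282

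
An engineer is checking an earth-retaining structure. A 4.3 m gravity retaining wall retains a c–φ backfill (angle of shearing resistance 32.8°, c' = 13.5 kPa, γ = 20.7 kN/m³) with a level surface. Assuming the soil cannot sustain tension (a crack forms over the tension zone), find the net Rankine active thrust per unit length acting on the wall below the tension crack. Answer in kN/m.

11.2 kN/m

K_a = 0.2973; √K_a = 0.5452.
Tension-crack depth z_c = 2c/(γ√K_a) = 2×13.5/(20.7×0.5452) = 2.392 m.
σ_a at base = K_a γ H − 2c√K_a = 0.2973×20.7×4.3 − 2×13.5×0.5452 = 11.74 kPa.
P_a = ½ × 11.74 × (H − z_c) = 0.5×11.74×1.908 = 11.20 kN/m.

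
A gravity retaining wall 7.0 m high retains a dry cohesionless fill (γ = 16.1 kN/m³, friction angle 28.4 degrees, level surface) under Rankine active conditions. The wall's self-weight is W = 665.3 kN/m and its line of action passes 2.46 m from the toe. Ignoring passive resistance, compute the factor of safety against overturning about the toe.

K_a = tan²(45° − 28.4°/2) = 0.3554.
P_a = ½K_aγH² = 0.5×0.3554×16.1×7.0² = 140.2 kN/m, acting at H/3 = 2.333 m above the base.
Overturning moment M_o = P_a × H/3 = 140.2 × 2.333 = 327.1.
Resisting moment M_r = W × 2.46 = 665.3 × 2.46 = 1637.
FS_overturning = M_r/M_o = 1637/327.1 = 5.004.

5.00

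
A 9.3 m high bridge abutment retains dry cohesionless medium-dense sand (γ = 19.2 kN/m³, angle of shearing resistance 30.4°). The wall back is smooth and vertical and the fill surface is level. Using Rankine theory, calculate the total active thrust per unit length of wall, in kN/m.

K_a = tan²(45° − φ/2) = 0.3280.
P_a = ½ K_a γ H² = 0.5 × 0.3280 × 19.2 × 9.3² = 272.3 kN/m.

272 kN/m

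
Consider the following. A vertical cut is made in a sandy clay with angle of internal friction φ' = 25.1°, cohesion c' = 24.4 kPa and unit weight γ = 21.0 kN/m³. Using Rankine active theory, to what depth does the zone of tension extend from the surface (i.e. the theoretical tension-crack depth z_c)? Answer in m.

3.65 m

K_a = tan²(45° − 25.1°/2) = 0.4043; √K_a = 0.6358.
The active pressure is zero where K_a γ z = 2c√K_a, so z_c = 2c/(γ√K_a) = 2×24.4/(21.0×0.6358) = 3.655 m.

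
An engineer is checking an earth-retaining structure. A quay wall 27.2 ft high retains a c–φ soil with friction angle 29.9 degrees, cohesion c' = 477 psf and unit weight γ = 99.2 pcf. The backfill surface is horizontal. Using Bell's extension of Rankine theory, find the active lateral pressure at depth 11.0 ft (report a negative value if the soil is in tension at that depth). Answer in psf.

-187 psf

K_a = (1 − sin φ)/(1 + sin φ) = 0.3347.
σ_a = K_a γ z − 2c√K_a = 0.3347×99.2×11.0 − 2×477×0.5785 = -186.7 psf.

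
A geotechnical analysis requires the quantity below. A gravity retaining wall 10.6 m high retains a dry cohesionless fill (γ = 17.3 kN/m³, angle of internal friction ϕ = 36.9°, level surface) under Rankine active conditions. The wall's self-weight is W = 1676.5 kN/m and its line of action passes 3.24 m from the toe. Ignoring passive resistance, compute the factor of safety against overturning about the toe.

K_a = tan²(45° − 36.9°/2) = 0.2497.
P_a = ½K_aγH² = 0.5×0.2497×17.3×10.6² = 242.7 kN/m, acting at H/3 = 3.533 m above the base.
Overturning moment M_o = P_a × H/3 = 242.7 × 3.533 = 857.4.
Resisting moment M_r = W × 3.24 = 1676.5 × 3.24 = 5432.
FS_overturning = M_r/M_o = 5432/857.4 = 6.335.

6.34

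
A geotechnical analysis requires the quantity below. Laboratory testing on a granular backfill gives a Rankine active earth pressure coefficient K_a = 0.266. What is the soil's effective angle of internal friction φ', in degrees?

35.4°

K_a = tan²(45° − φ/2) ⇒ 45° − φ/2 = arctan(√0.266) = 27.28°.
φ = 2(45° − 27.28°) = 35.43°.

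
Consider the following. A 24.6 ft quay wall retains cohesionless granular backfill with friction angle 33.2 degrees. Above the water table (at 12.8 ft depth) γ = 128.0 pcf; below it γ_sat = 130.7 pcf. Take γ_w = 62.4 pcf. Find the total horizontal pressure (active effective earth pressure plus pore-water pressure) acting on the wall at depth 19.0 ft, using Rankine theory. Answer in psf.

990 psf

K_a = (1 − sin φ)/(1 + sin φ) = 0.2924.
γ' = 130.7 − 62.4 = 68.30 pcf.
Effective vertical stress at 19.0 ft: σ'_v = 128.0×12.8 + 68.30×6.20 = 2062 psf.
σ'_h = K_a σ'_v = 0.2924 × 2062 = 602.8 psf; u = γ_w × 6.20 = 386.9 psf.
Total σ_h = 602.8 + 386.9 = 989.7 psf.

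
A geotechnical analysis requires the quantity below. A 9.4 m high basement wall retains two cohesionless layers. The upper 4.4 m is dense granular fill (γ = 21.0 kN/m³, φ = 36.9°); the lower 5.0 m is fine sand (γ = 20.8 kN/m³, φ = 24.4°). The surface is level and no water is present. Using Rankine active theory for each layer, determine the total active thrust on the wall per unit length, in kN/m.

K_a1 = tan²(45°−36.9°/2) = 0.2497; K_a2 = tan²(45°−24.4°/2) = 0.4153.
Layer 1: σ at base = K_a1 γ₁ h₁ = 23.07 kPa; P₁ = ½×23.07×4.4 = 50.75.
Layer 2: σ_v at top = γ₁h₁ = 92.40; σ_h top = K_a2×92.40 = 38.38; σ_h base = K_a2×(92.40+20.8×5.0) = 81.57.
P₂ = ½(38.38+81.57)×5.0 = 299.9. Total P_a = 50.75+299.9 = 350.6 kN/m.

351 kN/m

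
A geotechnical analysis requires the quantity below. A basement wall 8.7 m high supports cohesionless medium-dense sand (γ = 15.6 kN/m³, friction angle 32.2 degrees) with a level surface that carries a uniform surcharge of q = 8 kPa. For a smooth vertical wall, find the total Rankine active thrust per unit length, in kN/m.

K_a = tan²(45° − φ/2) = 0.3047.
Soil triangle: ½ K_a γ H² = 0.5×0.3047×15.6×8.7² = 179.9 kN/m.
Surcharge rectangle: K_a q H = 0.3047×8×8.7 = 21.21 kN/m.
Total = 179.9 + 21.21 = 201.1 kN/m.

201 kN/m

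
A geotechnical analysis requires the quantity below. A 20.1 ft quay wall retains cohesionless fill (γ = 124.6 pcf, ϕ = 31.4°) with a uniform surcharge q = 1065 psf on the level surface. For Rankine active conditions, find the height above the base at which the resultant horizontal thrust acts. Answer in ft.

8.24 ft

K_a = 0.3149.
Triangular part P₁ = ½K_aγH² = 7926 at H/3 = 6.700 ft; rectangular part P₂ = K_a q H = 6741 at H/2 = 10.05 ft.
ȳ = (P₁·6.700 + P₂·10.05)/(P₁+P₂) = 8.240 ft.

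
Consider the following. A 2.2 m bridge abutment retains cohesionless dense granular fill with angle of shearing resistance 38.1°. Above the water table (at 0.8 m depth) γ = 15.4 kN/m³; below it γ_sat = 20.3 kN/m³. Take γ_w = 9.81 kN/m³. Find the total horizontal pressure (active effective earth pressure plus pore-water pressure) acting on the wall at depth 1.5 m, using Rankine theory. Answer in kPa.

K_a = (1 − sin φ)/(1 + sin φ) = 0.2368.
γ' = 20.3 − 9.81 = 10.49 kN/m³.
Effective vertical stress at 1.5 m: σ'_v = 15.4×0.8 + 10.49×0.700 = 19.66 kPa.
σ'_h = K_a σ'_v = 0.2368 × 19.66 = 4.657 kPa; u = γ_w × 0.700 = 6.867 kPa.
Total σ_h = 4.657 + 6.867 = 11.52 kPa.

11.5 kPa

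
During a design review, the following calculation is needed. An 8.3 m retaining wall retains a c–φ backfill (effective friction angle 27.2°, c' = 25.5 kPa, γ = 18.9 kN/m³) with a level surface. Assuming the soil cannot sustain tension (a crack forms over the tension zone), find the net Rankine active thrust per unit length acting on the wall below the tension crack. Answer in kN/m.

K_a = 0.3726; √K_a = 0.6104.
Tension-crack depth z_c = 2c/(γ√K_a) = 2×25.5/(18.9×0.6104) = 4.421 m.
σ_a at base = K_a γ H − 2c√K_a = 0.3726×18.9×8.3 − 2×25.5×0.6104 = 27.32 kPa.
P_a = ½ × 27.32 × (H − z_c) = 0.5×27.32×3.879 = 52.99 kN/m.

53.0 kN/m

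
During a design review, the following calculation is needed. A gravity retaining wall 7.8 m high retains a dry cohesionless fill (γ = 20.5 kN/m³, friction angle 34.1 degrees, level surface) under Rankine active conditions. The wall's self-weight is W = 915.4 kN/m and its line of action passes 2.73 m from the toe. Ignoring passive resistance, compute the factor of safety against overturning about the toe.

5.47

K_a = tan²(45° − 34.1°/2) = 0.2815.
P_a = ½K_aγH² = 0.5×0.2815×20.5×7.8² = 175.6 kN/m, acting at H/3 = 2.600 m above the base.
Overturning moment M_o = P_a × H/3 = 175.6 × 2.600 = 456.5.
Resisting moment M_r = W × 2.73 = 915.4 × 2.73 = 2499.
FS_overturning = M_r/M_o = 2499/456.5 = 5.475.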